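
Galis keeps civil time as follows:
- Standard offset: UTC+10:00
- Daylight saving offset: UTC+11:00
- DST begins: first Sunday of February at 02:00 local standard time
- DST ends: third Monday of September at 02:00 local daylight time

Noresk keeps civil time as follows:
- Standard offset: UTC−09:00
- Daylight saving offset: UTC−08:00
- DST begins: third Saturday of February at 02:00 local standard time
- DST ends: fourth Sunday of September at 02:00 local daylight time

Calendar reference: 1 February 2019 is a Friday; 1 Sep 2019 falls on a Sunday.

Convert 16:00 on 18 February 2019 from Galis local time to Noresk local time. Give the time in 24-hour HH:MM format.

21:00

1 February 2019 is a Friday, so the first Sunday is February 3.
1 September 2019 is a Sunday, so the first Monday is September 2 and the third is September 16.
18 February 2019 lies within the daylight-saving period (3 February – 16 September), so Galis is on daylight time, UTC+11:00.
16:00 Galis − 11h = 05:00 UTC.
1 February 2019 is a Friday, so the first Saturday is February 2 and the third is February 16.
1 September 2019 is a Sunday, so the first Sunday is September 1 and the fourth is September 22.
At the standard offset (UTC−09:00), 05:00 UTC − 9h = 20:00 Noresk standard time (rolling into the previous day, 17 February 2019).
The standard-time date in Noresk, 17 February 2019, falls between 16 February and 22 September, so daylight saving is in effect and Noresk is at UTC−08:00.
05:00 UTC − 8h = 21:00 Noresk (rolling into the previous day, 17 February 2019).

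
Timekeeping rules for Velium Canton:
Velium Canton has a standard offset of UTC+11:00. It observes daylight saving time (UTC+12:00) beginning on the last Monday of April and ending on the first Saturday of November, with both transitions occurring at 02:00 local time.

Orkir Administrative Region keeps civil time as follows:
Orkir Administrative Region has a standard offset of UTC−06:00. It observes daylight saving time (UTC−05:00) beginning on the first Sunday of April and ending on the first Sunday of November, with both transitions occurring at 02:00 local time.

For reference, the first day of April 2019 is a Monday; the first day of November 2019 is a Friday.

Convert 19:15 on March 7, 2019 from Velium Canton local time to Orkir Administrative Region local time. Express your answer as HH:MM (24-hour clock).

1 April 2019 is a Monday, so Mondays fall on 1, 8, 15, 22, 29; the last is April 29.
1 November 2019 is a Friday, so the first Saturday is November 2.
March 7, 2019 does not fall between 29 April and 2 November, so daylight saving is not in effect and Velium Canton is at UTC+11:00.
19:15 Velium Canton − 11h = 08:15 UTC.
1 April 2019 is a Monday, so the first Sunday is April 7.
1 November 2019 is a Friday, so the first Sunday is November 3.
At the standard offset (UTC−06:00), 08:15 UTC − 6h = 02:15 Orkir Administrative Region standard time.
The standard-time date in Orkir Administrative Region, March 7, 2019, does not fall between 7 April and 3 November, so daylight saving is not in effect and Orkir Administrative Region is at UTC−06:00.
08:15 UTC − 6h = 02:15 Orkir Administrative Region.

02:15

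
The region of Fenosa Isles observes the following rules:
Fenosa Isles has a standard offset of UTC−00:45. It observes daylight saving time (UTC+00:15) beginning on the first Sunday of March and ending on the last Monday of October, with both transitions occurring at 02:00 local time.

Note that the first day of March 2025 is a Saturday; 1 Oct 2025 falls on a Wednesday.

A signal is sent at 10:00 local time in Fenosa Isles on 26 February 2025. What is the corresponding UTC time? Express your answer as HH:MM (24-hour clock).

1 March 2025 is a Saturday, so the first Sunday is March 2.
1 October 2025 is a Wednesday, so Mondays fall on 6, 13, 20, 27; the last is October 27.
26 February 2025 is outside the daylight-saving period (2 March – 27 October), so Fenosa Isles is on standard time, UTC−00:45.
10:00 local + 0h45m = 10:45 UTC.

10:45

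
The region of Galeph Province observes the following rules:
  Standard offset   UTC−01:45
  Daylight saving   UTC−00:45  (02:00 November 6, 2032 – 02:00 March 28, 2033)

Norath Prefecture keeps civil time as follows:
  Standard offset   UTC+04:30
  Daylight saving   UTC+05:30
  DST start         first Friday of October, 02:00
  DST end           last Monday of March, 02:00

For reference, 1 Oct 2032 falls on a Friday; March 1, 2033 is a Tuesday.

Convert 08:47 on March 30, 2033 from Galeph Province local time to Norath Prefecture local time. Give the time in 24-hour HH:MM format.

March 30, 2033 is outside the daylight-saving period (6 November 2032 – 28 March 2033), so Galeph Province is on standard time, UTC−01:45.
08:47 Galeph Province + 1h45m = 10:32 UTC.
1 October 2032 is a Friday, so the first Friday is October 1.
1 March 2033 is a Tuesday, so Mondays fall on 7, 14, 21, 28; the last is March 28.
At the standard offset (UTC+04:30), 10:32 UTC + 4h30m = 15:02 Norath Prefecture standard time.
The standard-time date in Norath Prefecture, March 30, 2033, does not fall between 1 October 2032 and 28 March 2033, so daylight saving is not in effect and Norath Prefecture is at UTC+04:30.
10:32 UTC + 4h30m = 15:02 Norath Prefecture.

15:02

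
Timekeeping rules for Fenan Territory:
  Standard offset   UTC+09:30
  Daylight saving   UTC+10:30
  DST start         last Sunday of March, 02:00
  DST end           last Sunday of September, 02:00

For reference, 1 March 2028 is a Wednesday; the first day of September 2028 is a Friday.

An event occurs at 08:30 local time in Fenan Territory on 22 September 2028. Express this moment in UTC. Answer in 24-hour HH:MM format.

1 March 2028 is a Wednesday, so Sundays fall on 5, 12, 19, 26; the last is March 26.
1 September 2028 is a Friday, so Sundays fall on 3, 10, 17, 24; the last is September 24.
Daylight saving runs 26 March – 24 September; 22 September 2028 is inside that window, so Fenan Territory is at UTC+10:30.
08:30 local − 10h30m = 22:00 UTC (rolling into the previous day, 21 September 2028).

22:00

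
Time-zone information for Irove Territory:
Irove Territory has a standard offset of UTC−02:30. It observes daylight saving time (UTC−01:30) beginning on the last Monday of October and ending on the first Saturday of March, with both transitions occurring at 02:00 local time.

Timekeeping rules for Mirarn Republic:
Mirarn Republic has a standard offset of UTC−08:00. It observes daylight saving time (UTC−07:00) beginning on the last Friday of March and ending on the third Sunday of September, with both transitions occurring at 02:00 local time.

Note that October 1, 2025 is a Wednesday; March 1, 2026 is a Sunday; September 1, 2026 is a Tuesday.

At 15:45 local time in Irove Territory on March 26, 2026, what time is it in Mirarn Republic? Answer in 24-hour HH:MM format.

10:15

1 October 2025 is a Wednesday, so Mondays fall on 6, 13, 20, 27; the last is October 27.
1 March 2026 is a Sunday, so the first Saturday is March 7.
Daylight saving runs 27 October 2025 – 7 March 2026; March 26, 2026 is outside that window, so Irove Territory is on standard time at UTC−02:30.
15:45 Irove Territory + 2h30m = 18:15 UTC.
1 March 2026 is a Sunday, so Fridays fall on 6, 13, 20, 27; the last is March 27.
1 September 2026 is a Tuesday, so the first Sunday is September 6 and the third is September 20.
At the standard offset (UTC−08:00), 18:15 UTC − 8h = 10:15 Mirarn Republic standard time.
The standard-time date in Mirarn Republic, March 26, 2026, is outside the daylight-saving period (27 March – 20 September), so Mirarn Republic is on standard time, UTC−08:00.
18:15 UTC − 8h = 10:15 Mirarn Republic.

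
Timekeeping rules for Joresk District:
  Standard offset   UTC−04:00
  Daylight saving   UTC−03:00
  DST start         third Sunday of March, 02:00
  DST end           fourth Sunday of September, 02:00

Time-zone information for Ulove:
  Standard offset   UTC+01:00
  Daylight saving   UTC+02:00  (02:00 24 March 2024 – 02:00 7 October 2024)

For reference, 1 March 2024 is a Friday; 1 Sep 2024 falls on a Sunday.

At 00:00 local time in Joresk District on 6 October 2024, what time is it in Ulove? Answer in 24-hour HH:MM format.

06:00

1 March 2024 is a Friday, so the first Sunday is March 3 and the third is March 17.
1 September 2024 is a Sunday, so the first Sunday is September 1 and the fourth is September 22.
Daylight saving runs 17 March – 22 September; 6 October 2024 is outside that window, so Joresk District is on standard time at UTC−04:00.
00:00 Joresk District + 4h = 04:00 UTC.
At the standard offset (UTC+01:00), 04:00 UTC + 1h = 05:00 Ulove standard time.
Daylight saving runs 24 March – 7 October; the standard-time date in Ulove, 6 October 2024, is inside that window, so Ulove is at UTC+02:00.
04:00 UTC + 2h = 06:00 Ulove.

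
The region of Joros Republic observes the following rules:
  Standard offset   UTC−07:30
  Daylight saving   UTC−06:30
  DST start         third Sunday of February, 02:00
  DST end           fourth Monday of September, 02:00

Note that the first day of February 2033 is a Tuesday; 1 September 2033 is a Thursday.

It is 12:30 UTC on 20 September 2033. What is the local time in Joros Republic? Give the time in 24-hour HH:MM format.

1 February 2033 is a Tuesday, so the first Sunday is February 6 and the third is February 20.
1 September 2033 is a Thursday, so the first Monday is September 5 and the fourth is September 26.
At the standard offset (UTC−07:30), 12:30 UTC − 7h30m = 05:00 Joros Republic standard time.
The standard-time date in Joros Republic, 20 September 2033, falls between 20 February and 26 September, so daylight saving is in effect and Joros Republic is at UTC−06:30.
12:30 UTC − 6h30m = 06:00 local.

06:00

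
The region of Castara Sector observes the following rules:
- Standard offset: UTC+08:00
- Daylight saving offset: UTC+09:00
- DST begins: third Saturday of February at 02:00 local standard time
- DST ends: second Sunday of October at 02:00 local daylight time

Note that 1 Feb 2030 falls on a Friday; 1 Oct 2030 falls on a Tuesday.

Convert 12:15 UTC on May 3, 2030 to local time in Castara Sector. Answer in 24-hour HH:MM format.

21:15

1 February 2030 is a Friday, so the first Saturday is February 2 and the third is February 16.
1 October 2030 is a Tuesday, so the first Sunday is October 6 and the second is October 13.
At the standard offset (UTC+08:00), 12:15 UTC + 8h = 20:15 Castara Sector standard time.
The standard-time date in Castara Sector, May 3, 2030, lies within the daylight-saving period (16 February – 13 October), so Castara Sector is on daylight time, UTC+09:00.
12:15 UTC + 9h = 21:15 local.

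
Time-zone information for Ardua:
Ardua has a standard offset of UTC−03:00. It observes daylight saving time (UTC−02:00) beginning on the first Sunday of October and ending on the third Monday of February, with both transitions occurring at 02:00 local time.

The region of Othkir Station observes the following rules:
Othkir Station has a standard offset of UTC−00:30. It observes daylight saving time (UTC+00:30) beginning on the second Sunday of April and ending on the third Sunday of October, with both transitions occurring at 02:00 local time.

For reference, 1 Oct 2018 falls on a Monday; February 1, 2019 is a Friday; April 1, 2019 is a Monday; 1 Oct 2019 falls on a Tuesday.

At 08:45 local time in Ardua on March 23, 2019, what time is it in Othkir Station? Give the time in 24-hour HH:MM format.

1 October 2018 is a Monday, so the first Sunday is October 7.
1 February 2019 is a Friday, so the first Monday is February 4 and the third is February 18.
March 23, 2019 does not fall between 7 October 2018 and 18 February 2019, so daylight saving is not in effect and Ardua is at UTC−03:00.
08:45 Ardua + 3h = 11:45 UTC.
1 April 2019 is a Monday, so the first Sunday is April 7 and the second is April 14.
1 October 2019 is a Tuesday, so the first Sunday is October 6 and the third is October 20.
At the standard offset (UTC−00:30), 11:45 UTC − 0h30m = 11:15 Othkir Station standard time.
The standard-time date in Othkir Station, March 23, 2019, does not fall between 14 April and 20 October, so daylight saving is not in effect and Othkir Station is at UTC−00:30.
11:45 UTC − 0h30m = 11:15 Othkir Station.

11:15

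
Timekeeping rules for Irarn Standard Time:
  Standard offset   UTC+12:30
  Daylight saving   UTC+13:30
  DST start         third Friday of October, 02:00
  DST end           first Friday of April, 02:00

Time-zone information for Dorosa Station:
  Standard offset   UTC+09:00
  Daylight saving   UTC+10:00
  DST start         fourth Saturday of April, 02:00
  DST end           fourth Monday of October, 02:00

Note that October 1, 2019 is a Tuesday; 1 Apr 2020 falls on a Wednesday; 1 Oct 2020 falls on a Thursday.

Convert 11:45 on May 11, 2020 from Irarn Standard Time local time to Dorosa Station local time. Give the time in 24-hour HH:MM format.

09:15

1 October 2019 is a Tuesday, so the first Friday is October 4 and the third is October 18.
1 April 2020 is a Wednesday, so the first Friday is April 3.
May 11, 2020 is outside the daylight-saving period (18 October 2019 – 3 April 2020), so Irarn Standard Time is on standard time, UTC+12:30.
11:45 Irarn Standard Time − 12h30m = 23:15 UTC (rolling into the previous day, 10 May 2020).
1 April 2020 is a Wednesday, so the first Saturday is April 4 and the fourth is April 25.
1 October 2020 is a Thursday, so the first Monday is October 5 and the fourth is October 26.
At the standard offset (UTC+09:00), 23:15 UTC + 9h = 08:15 Dorosa Station standard time (rolling into the next day, 11 May 2020).
The standard-time date in Dorosa Station, May 11, 2020, falls between 25 April and 26 October, so daylight saving is in effect and Dorosa Station is at UTC+10:00.
23:15 UTC + 10h = 09:15 Dorosa Station (rolling into the next day, 11 May 2020).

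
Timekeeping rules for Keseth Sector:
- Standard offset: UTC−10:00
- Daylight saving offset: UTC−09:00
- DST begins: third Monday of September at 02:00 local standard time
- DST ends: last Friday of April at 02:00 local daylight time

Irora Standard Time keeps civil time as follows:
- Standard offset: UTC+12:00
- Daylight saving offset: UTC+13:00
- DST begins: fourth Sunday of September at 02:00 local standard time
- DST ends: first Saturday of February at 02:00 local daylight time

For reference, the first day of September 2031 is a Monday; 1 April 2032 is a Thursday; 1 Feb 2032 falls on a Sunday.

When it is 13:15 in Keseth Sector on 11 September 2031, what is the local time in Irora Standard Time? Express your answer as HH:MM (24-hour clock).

1 September 2031 is a Monday, so the first Monday is September 1 and the third is September 15.
1 April 2032 is a Thursday, so Fridays fall on 2, 9, 16, 23, 30; the last is April 30.
Daylight saving runs 15 September 2031 – 30 April 2032; 11 September 2031 is outside that window, so Keseth Sector is on standard time at UTC−10:00.
13:15 Keseth Sector + 10h = 23:15 UTC.
1 September 2031 is a Monday, so the first Sunday is September 7 and the fourth is September 28.
1 February 2032 is a Sunday, so the first Saturday is February 7.
At the standard offset (UTC+12:00), 23:15 UTC + 12h = 11:15 Irora Standard Time standard time (rolling into the next day, 12 September 2031).
The standard-time date in Irora Standard Time, 12 September 2031, is outside the daylight-saving period (28 September 2031 – 7 February 2032), so Irora Standard Time is on standard time, UTC+12:00.
23:15 UTC + 12h = 11:15 Irora Standard Time (rolling into the next day, 12 September 2031).

11:15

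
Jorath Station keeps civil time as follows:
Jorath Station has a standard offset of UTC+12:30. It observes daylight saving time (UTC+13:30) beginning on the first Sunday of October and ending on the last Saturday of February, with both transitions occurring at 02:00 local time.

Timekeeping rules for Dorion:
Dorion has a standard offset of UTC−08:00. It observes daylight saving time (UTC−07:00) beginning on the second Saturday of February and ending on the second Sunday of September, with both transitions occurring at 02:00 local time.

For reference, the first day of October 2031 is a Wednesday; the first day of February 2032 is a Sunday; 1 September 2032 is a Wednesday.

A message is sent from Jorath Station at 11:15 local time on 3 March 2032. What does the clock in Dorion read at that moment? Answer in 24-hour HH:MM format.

1 October 2031 is a Wednesday, so the first Sunday is October 5.
1 February 2032 is a Sunday, so Saturdays fall on 7, 14, 21, 28; the last is February 28.
Daylight saving runs 5 October 2031 – 28 February 2032; 3 March 2032 is outside that window, so Jorath Station is on standard time at UTC+12:30.
11:15 Jorath Station − 12h30m = 22:45 UTC (rolling into the previous day, 2 March 2032).
1 February 2032 is a Sunday, so the first Saturday is February 7 and the second is February 14.
1 September 2032 is a Wednesday, so the first Sunday is September 5 and the second is September 12.
At the standard offset (UTC−08:00), 22:45 UTC − 8h = 14:45 Dorion standard time.
Daylight saving runs 14 February – 12 September; the standard-time date in Dorion, 2 March 2032, is inside that window, so Dorion is at UTC−07:00.
22:45 UTC − 7h = 15:45 Dorion.

15:45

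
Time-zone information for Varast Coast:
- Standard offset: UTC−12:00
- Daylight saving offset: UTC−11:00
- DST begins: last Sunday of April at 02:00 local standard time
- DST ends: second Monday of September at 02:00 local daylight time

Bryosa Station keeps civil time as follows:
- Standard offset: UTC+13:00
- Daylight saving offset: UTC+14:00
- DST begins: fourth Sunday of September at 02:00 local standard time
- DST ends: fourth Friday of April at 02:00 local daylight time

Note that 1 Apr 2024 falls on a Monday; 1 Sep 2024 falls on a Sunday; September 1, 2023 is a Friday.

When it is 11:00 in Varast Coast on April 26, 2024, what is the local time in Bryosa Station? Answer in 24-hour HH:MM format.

1 April 2024 is a Monday, so Sundays fall on 7, 14, 21, 28; the last is April 28.
1 September 2024 is a Sunday, so the first Monday is September 2 and the second is September 9.
April 26, 2024 does not fall between 28 April and 9 September, so daylight saving is not in effect and Varast Coast is at UTC−12:00.
11:00 Varast Coast + 12h = 23:00 UTC.
1 September 2023 is a Friday, so the first Sunday is September 3 and the fourth is September 24.
1 April 2024 is a Monday, so the first Friday is April 5 and the fourth is April 26.
At the standard offset (UTC+13:00), 23:00 UTC + 13h = 12:00 Bryosa Station standard time (rolling into the next day, 27 April 2024).
Daylight saving runs 24 September 2023 – 26 April 2024; the standard-time date in Bryosa Station, April 27, 2024, is outside that window, so Bryosa Station is on standard time at UTC+13:00.
23:00 UTC + 13h = 12:00 Bryosa Station (rolling into the next day, 27 April 2024).

12:00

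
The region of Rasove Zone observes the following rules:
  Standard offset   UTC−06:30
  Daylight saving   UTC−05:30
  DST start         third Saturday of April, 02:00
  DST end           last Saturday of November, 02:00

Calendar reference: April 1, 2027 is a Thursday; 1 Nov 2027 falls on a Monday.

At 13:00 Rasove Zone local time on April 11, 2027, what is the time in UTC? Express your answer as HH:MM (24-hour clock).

1 April 2027 is a Thursday, so the first Saturday is April 3 and the third is April 17.
1 November 2027 is a Monday, so Saturdays fall on 6, 13, 20, 27; the last is November 27.
April 11, 2027 does not fall between 17 April and 27 November, so daylight saving is not in effect and Rasove Zone is at UTC−06:30.
13:00 local + 6h30m = 19:30 UTC.

19:30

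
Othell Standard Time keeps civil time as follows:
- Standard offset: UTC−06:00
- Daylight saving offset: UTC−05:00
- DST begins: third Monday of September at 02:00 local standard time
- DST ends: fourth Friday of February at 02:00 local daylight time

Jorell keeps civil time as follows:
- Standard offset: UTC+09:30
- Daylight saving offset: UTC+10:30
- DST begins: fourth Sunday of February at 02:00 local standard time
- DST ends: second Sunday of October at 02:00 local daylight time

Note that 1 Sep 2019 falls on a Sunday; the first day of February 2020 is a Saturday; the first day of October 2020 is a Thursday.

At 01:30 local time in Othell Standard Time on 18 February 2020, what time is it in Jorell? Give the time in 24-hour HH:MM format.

16:00

1 September 2019 is a Sunday, so the first Monday is September 2 and the third is September 16.
1 February 2020 is a Saturday, so the first Friday is February 7 and the fourth is February 28.
18 February 2020 falls between 16 September 2019 and 28 February 2020, so daylight saving is in effect and Othell Standard Time is at UTC−05:00.
01:30 Othell Standard Time + 5h = 06:30 UTC.
1 February 2020 is a Saturday, so the first Sunday is February 2 and the fourth is February 23.
1 October 2020 is a Thursday, so the first Sunday is October 4 and the second is October 11.
At the standard offset (UTC+09:30), 06:30 UTC + 9h30m = 16:00 Jorell standard time.
Daylight saving runs 23 February – 11 October; the standard-time date in Jorell, 18 February 2020, is outside that window, so Jorell is on standard time at UTC+09:30.
06:30 UTC + 9h30m = 16:00 Jorell.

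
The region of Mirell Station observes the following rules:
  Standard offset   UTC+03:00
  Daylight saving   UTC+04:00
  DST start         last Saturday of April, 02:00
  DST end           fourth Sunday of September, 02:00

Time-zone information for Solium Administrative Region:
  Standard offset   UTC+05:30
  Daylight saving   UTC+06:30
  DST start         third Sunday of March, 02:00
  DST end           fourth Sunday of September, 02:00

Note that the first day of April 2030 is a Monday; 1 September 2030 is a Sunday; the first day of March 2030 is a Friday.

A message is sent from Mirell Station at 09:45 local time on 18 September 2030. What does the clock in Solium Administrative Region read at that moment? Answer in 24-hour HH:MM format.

1 April 2030 is a Monday, so Saturdays fall on 6, 13, 20, 27; the last is April 27.
1 September 2030 is a Sunday, so the first Sunday is September 1 and the fourth is September 22.
Daylight saving runs 27 April – 22 September; 18 September 2030 is inside that window, so Mirell Station is at UTC+04:00.
09:45 Mirell Station − 4h = 05:45 UTC.
1 March 2030 is a Friday, so the first Sunday is March 3 and the third is March 17.
1 September 2030 is a Sunday, so the first Sunday is September 1 and the fourth is September 22.
At the standard offset (UTC+05:30), 05:45 UTC + 5h30m = 11:15 Solium Administrative Region standard time.
Daylight saving runs 17 March – 22 September; the standard-time date in Solium Administrative Region, 18 September 2030, is inside that window, so Solium Administrative Region is at UTC+06:30.
05:45 UTC + 6h30m = 12:15 Solium Administrative Region.

12:15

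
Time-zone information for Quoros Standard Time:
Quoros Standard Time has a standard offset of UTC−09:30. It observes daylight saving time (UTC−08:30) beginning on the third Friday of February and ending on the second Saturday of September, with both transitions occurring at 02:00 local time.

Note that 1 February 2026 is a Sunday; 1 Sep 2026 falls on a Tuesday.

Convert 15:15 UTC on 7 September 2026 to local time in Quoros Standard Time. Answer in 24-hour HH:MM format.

1 February 2026 is a Sunday, so the first Friday is February 6 and the third is February 20.
1 September 2026 is a Tuesday, so the first Saturday is September 5 and the second is September 12.
At the standard offset (UTC−09:30), 15:15 UTC − 9h30m = 05:45 Quoros Standard Time standard time.
The standard-time date in Quoros Standard Time, 7 September 2026, lies within the daylight-saving period (20 February – 12 September), so Quoros Standard Time is on daylight time, UTC−08:30.
15:15 UTC − 8h30m = 06:45 local.

06:45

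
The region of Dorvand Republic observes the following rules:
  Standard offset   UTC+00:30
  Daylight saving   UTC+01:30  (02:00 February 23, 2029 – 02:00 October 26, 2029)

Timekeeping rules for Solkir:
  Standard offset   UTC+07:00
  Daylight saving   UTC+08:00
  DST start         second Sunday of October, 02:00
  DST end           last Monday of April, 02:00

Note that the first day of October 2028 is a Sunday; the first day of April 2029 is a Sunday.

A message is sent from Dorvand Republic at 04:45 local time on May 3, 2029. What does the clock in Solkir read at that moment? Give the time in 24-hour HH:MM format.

May 3, 2029 lies within the daylight-saving period (23 February – 26 October), so Dorvand Republic is on daylight time, UTC+01:30.
04:45 Dorvand Republic − 1h30m = 03:15 UTC.
1 October 2028 is a Sunday, so the first Sunday is October 1 and the second is October 8.
1 April 2029 is a Sunday, so Mondays fall on 2, 9, 16, 23, 30; the last is April 30.
At the standard offset (UTC+07:00), 03:15 UTC + 7h = 10:15 Solkir standard time.
The standard-time date in Solkir, May 3, 2029, is outside the daylight-saving period (8 October 2028 – 30 April 2029), so Solkir is on standard time, UTC+07:00.
03:15 UTC + 7h = 10:15 Solkir.

10:15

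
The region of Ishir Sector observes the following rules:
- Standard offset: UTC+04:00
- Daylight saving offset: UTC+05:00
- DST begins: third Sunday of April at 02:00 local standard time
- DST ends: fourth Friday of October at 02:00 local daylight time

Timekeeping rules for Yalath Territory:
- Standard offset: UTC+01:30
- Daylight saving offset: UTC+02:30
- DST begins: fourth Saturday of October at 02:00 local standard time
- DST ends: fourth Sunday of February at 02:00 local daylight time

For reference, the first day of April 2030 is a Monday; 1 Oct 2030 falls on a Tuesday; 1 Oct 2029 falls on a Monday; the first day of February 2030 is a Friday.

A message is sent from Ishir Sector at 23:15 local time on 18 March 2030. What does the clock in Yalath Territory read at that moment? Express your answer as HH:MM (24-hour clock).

20:45

1 April 2030 is a Monday, so the first Sunday is April 7 and the third is April 21.
1 October 2030 is a Tuesday, so the first Friday is October 4 and the fourth is October 25.
18 March 2030 does not fall between 21 April and 25 October, so daylight saving is not in effect and Ishir Sector is at UTC+04:00.
23:15 Ishir Sector − 4h = 19:15 UTC.
1 October 2029 is a Monday, so the first Saturday is October 6 and the fourth is October 27.
1 February 2030 is a Friday, so the first Sunday is February 3 and the fourth is February 24.
At the standard offset (UTC+01:30), 19:15 UTC + 1h30m = 20:45 Yalath Territory standard time.
Daylight saving runs 27 October 2029 – 24 February 2030; the standard-time date in Yalath Territory, 18 March 2030, is outside that window, so Yalath Territory is on standard time at UTC+01:30.
19:15 UTC + 1h30m = 20:45 Yalath Territory.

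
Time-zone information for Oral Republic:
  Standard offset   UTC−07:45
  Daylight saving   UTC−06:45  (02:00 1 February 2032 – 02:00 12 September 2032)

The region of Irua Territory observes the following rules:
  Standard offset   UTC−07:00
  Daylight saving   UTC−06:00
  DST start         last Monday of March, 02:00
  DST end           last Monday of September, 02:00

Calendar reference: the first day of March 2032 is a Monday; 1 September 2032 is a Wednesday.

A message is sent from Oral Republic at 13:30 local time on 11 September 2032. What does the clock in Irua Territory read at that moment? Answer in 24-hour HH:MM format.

11 September 2032 lies within the daylight-saving period (1 February – 12 September), so Oral Republic is on daylight time, UTC−06:45.
13:30 Oral Republic + 6h45m = 20:15 UTC.
1 March 2032 is a Monday, so Mondays fall on 1, 8, 15, 22, 29; the last is March 29.
1 September 2032 is a Wednesday, so Mondays fall on 6, 13, 20, 27; the last is September 27.
At the standard offset (UTC−07:00), 20:15 UTC − 7h = 13:15 Irua Territory standard time.
The standard-time date in Irua Territory, 11 September 2032, lies within the daylight-saving period (29 March – 27 September), so Irua Territory is on daylight time, UTC−06:00.
20:15 UTC − 6h = 14:15 Irua Territory.

14:15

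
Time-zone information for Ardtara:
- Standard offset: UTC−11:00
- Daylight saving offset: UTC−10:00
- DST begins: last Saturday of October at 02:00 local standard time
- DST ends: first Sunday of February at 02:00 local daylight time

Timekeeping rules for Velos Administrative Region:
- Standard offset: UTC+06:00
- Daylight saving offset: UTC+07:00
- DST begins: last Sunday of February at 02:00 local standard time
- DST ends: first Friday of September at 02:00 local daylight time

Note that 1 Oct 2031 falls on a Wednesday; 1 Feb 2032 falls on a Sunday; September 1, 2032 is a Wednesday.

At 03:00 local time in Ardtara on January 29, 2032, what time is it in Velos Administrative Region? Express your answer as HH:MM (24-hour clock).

19:00

1 October 2031 is a Wednesday, so Saturdays fall on 4, 11, 18, 25; the last is October 25.
1 February 2032 is a Sunday, so the first Sunday is February 1.
January 29, 2032 falls between 25 October 2031 and 1 February 2032, so daylight saving is in effect and Ardtara is at UTC−10:00.
03:00 Ardtara + 10h = 13:00 UTC.
1 February 2032 is a Sunday, so Sundays fall on 1, 8, 15, 22, 29; the last is February 29.
1 September 2032 is a Wednesday, so the first Friday is September 3.
At the standard offset (UTC+06:00), 13:00 UTC + 6h = 19:00 Velos Administrative Region standard time.
The standard-time date in Velos Administrative Region, January 29, 2032, does not fall between 29 February and 3 September, so daylight saving is not in effect and Velos Administrative Region is at UTC+06:00.
13:00 UTC + 6h = 19:00 Velos Administrative Region.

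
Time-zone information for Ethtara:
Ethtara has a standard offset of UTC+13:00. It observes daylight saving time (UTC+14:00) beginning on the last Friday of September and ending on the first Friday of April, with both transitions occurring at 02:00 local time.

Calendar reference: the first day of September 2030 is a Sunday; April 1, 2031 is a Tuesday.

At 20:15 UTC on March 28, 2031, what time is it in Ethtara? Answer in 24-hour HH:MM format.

10:15

1 September 2030 is a Sunday, so Fridays fall on 6, 13, 20, 27; the last is September 27.
1 April 2031 is a Tuesday, so the first Friday is April 4.
At the standard offset (UTC+13:00), 20:15 UTC + 13h = 09:15 Ethtara standard time (rolling into the next day, 29 March 2031).
The standard-time date in Ethtara, March 29, 2031, lies within the daylight-saving period (27 September 2030 – 4 April 2031), so Ethtara is on daylight time, UTC+14:00.
20:15 UTC + 14h = 10:15 local (rolling into the next day, 29 March 2031).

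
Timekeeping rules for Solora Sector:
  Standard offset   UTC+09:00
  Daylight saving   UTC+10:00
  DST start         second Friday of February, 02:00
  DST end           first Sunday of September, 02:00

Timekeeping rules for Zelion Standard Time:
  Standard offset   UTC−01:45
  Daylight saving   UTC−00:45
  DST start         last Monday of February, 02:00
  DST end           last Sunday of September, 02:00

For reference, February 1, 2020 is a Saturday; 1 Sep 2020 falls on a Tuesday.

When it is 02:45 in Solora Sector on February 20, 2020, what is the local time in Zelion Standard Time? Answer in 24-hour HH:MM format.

15:00

1 February 2020 is a Saturday, so the first Friday is February 7 and the second is February 14.
1 September 2020 is a Tuesday, so the first Sunday is September 6.
February 20, 2020 lies within the daylight-saving period (14 February – 6 September), so Solora Sector is on daylight time, UTC+10:00.
02:45 Solora Sector − 10h = 16:45 UTC (rolling into the previous day, 19 February 2020).
1 February 2020 is a Saturday, so Mondays fall on 3, 10, 17, 24; the last is February 24.
1 September 2020 is a Tuesday, so Sundays fall on 6, 13, 20, 27; the last is September 27.
At the standard offset (UTC−01:45), 16:45 UTC − 1h45m = 15:00 Zelion Standard Time standard time.
Daylight saving runs 24 February – 27 September; the standard-time date in Zelion Standard Time, February 19, 2020, is outside that window, so Zelion Standard Time is on standard time at UTC−01:45.
16:45 UTC − 1h45m = 15:00 Zelion Standard Time.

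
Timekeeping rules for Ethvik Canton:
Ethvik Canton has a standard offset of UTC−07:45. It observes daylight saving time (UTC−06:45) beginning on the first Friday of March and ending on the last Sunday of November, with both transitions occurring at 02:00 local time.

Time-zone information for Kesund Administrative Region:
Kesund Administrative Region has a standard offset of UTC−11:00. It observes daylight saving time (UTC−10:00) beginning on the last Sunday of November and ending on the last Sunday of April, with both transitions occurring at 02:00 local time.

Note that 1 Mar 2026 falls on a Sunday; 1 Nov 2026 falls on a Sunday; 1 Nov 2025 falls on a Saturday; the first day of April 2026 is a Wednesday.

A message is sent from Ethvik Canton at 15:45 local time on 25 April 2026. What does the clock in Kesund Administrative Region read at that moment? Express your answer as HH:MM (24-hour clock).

12:30

1 March 2026 is a Sunday, so the first Friday is March 6.
1 November 2026 is a Sunday, so Sundays fall on 1, 8, 15, 22, 29; the last is November 29.
25 April 2026 lies within the daylight-saving period (6 March – 29 November), so Ethvik Canton is on daylight time, UTC−06:45.
15:45 Ethvik Canton + 6h45m = 22:30 UTC.
1 November 2025 is a Saturday, so Sundays fall on 2, 9, 16, 23, 30; the last is November 30.
1 April 2026 is a Wednesday, so Sundays fall on 5, 12, 19, 26; the last is April 26.
At the standard offset (UTC−11:00), 22:30 UTC − 11h = 11:30 Kesund Administrative Region standard time.
The standard-time date in Kesund Administrative Region, 25 April 2026, falls between 30 November 2025 and 26 April 2026, so daylight saving is in effect and Kesund Administrative Region is at UTC−10:00.
22:30 UTC − 10h = 12:30 Kesund Administrative Region.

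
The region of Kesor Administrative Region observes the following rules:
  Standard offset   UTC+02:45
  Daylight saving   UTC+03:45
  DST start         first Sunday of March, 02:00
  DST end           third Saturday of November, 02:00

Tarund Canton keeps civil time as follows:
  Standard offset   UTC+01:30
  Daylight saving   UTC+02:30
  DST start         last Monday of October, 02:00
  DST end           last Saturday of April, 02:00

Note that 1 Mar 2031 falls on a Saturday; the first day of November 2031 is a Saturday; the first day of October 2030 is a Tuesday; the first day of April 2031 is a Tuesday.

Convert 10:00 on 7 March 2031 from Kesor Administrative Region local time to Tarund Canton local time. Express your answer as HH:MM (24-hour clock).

08:45

1 March 2031 is a Saturday, so the first Sunday is March 2.
1 November 2031 is a Saturday, so the first Saturday is November 1 and the third is November 15.
Daylight saving runs 2 March – 15 November; 7 March 2031 is inside that window, so Kesor Administrative Region is at UTC+03:45.
10:00 Kesor Administrative Region − 3h45m = 06:15 UTC.
1 October 2030 is a Tuesday, so Mondays fall on 7, 14, 21, 28; the last is October 28.
1 April 2031 is a Tuesday, so Saturdays fall on 5, 12, 19, 26; the last is April 26.
At the standard offset (UTC+01:30), 06:15 UTC + 1h30m = 07:45 Tarund Canton standard time.
The standard-time date in Tarund Canton, 7 March 2031, lies within the daylight-saving period (28 October 2030 – 26 April 2031), so Tarund Canton is on daylight time, UTC+02:30.
06:15 UTC + 2h30m = 08:45 Tarund Canton.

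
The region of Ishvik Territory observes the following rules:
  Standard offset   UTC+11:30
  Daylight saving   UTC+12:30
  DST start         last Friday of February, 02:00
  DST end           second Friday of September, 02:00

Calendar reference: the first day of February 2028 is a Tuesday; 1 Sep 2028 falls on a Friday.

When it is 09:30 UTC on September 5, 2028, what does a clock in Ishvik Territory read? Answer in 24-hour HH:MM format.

22:00

1 February 2028 is a Tuesday, so Fridays fall on 4, 11, 18, 25; the last is February 25.
1 September 2028 is a Friday, so the first Friday is September 1 and the second is September 8.
At the standard offset (UTC+11:30), 09:30 UTC + 11h30m = 21:00 Ishvik Territory standard time.
The standard-time date in Ishvik Territory, September 5, 2028, falls between 25 February and 8 September, so daylight saving is in effect and Ishvik Territory is at UTC+12:30.
09:30 UTC + 12h30m = 22:00 local.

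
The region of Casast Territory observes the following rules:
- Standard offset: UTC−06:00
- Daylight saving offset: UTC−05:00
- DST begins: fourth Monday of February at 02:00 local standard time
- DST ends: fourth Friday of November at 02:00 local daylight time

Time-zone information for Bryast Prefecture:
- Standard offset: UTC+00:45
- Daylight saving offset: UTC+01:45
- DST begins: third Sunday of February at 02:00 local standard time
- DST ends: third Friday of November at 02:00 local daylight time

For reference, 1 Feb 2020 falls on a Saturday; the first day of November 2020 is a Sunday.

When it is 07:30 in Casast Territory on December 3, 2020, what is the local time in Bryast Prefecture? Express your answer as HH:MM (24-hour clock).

14:15

1 February 2020 is a Saturday, so the first Monday is February 3 and the fourth is February 24.
1 November 2020 is a Sunday, so the first Friday is November 6 and the fourth is November 27.
Daylight saving runs 24 February – 27 November; December 3, 2020 is outside that window, so Casast Territory is on standard time at UTC−06:00.
07:30 Casast Territory + 6h = 13:30 UTC.
1 February 2020 is a Saturday, so the first Sunday is February 2 and the third is February 16.
1 November 2020 is a Sunday, so the first Friday is November 6 and the third is November 20.
At the standard offset (UTC+00:45), 13:30 UTC + 0h45m = 14:15 Bryast Prefecture standard time.
The standard-time date in Bryast Prefecture, December 3, 2020, does not fall between 16 February and 20 November, so daylight saving is not in effect and Bryast Prefecture is at UTC+00:45.
13:30 UTC + 0h45m = 14:15 Bryast Prefecture.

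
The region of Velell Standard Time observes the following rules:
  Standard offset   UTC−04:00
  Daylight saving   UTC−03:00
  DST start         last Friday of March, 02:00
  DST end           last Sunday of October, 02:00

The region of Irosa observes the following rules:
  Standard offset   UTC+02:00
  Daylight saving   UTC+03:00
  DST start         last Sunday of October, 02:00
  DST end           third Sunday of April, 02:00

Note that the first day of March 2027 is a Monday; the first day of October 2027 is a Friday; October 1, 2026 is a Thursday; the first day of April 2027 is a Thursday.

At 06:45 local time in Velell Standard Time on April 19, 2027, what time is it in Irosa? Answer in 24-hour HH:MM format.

11:45

1 March 2027 is a Monday, so Fridays fall on 5, 12, 19, 26; the last is March 26.
1 October 2027 is a Friday, so Sundays fall on 3, 10, 17, 24, 31; the last is October 31.
Daylight saving runs 26 March – 31 October; April 19, 2027 is inside that window, so Velell Standard Time is at UTC−03:00.
06:45 Velell Standard Time + 3h = 09:45 UTC.
1 October 2026 is a Thursday, so Sundays fall on 4, 11, 18, 25; the last is October 25.
1 April 2027 is a Thursday, so the first Sunday is April 4 and the third is April 18.
At the standard offset (UTC+02:00), 09:45 UTC + 2h = 11:45 Irosa standard time.
The standard-time date in Irosa, April 19, 2027, does not fall between 25 October 2026 and 18 April 2027, so daylight saving is not in effect and Irosa is at UTC+02:00.
09:45 UTC + 2h = 11:45 Irosa.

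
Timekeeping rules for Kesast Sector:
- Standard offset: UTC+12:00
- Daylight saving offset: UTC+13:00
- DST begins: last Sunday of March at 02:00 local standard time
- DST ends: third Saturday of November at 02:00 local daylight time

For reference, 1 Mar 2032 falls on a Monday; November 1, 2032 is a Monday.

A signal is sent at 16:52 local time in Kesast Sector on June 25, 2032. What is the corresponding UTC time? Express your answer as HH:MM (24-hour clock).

1 March 2032 is a Monday, so Sundays fall on 7, 14, 21, 28; the last is March 28.
1 November 2032 is a Monday, so the first Saturday is November 6 and the third is November 20.
June 25, 2032 falls between 28 March and 20 November, so daylight saving is in effect and Kesast Sector is at UTC+13:00.
16:52 local − 13h = 03:52 UTC.

03:52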